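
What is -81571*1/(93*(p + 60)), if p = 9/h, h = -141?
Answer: -3833837/261981 ≈ -14.634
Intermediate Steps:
p = -3/47 (p = 9/(-141) = 9*(-1/141) = -3/47 ≈ -0.063830)
-81571*1/(93*(p + 60)) = -81571*1/(93*(-3/47 + 60)) = -81571/((2817/47)*93) = -81571/261981/47 = -81571*47/261981 = -3833837/261981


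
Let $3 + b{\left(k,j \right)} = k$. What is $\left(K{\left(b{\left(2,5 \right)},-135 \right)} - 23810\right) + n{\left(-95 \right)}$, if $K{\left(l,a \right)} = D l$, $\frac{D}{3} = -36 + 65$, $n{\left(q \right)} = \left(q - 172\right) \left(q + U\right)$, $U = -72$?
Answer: $20692$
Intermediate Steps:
$n{\left(q \right)} = \left(-172 + q\right) \left(-72 + q\right)$ ($n{\left(q \right)} = \left(q - 172\right) \left(q - 72\right) = \left(-172 + q\right) \left(-72 + q\right)$)
$b{\left(k,j \right)} = -3 + k$
$D = 87$ ($D = 3 \left(-36 + 65\right) = 3 \cdot 29 = 87$)
$K{\left(l,a \right)} = 87 l$
$\left(K{\left(b{\left(2,5 \right)},-135 \right)} - 23810\right) + n{\left(-95 \right)} = \left(87 \left(-3 + 2\right) - 23810\right) + \left(12384 + \left(-95\right)^{2} - -23180\right) = \left(87 \left(-1\right) - 23810\right) + \left(12384 + 9025 + 23180\right) = \left(-87 - 23810\right) + 44589 = -23897 + 44589 = 20692$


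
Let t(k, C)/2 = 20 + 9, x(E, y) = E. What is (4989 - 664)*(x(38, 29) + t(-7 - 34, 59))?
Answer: 415200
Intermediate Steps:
t(k, C) = 58 (t(k, C) = 2*(20 + 9) = 2*29 = 58)
(4989 - 664)*(x(38, 29) + t(-7 - 34, 59)) = (4989 - 664)*(38 + 58) = 4325*96 = 415200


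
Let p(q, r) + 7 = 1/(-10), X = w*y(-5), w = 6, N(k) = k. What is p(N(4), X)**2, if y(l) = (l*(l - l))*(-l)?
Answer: 5041/100 ≈ 50.410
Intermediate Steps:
y(l) = 0 (y(l) = (l*0)*(-l) = 0*(-l) = 0)
X = 0 (X = 6*0 = 0)
p(q, r) = -71/10 (p(q, r) = -7 + 1/(-10) = -7 - 1/10 = -71/10)
p(N(4), X)**2 = (-71/10)**2 = 5041/100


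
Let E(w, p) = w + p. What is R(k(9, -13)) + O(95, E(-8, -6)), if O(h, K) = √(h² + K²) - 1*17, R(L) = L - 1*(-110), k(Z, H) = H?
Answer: 80 + √9221 ≈ 176.03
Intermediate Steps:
R(L) = 110 + L (R(L) = L + 110 = 110 + L)
E(w, p) = p + w
O(h, K) = -17 + √(K² + h²) (O(h, K) = √(K² + h²) - 17 = -17 + √(K² + h²))
R(k(9, -13)) + O(95, E(-8, -6)) = (110 - 13) + (-17 + √((-6 - 8)² + 95²)) = 97 + (-17 + √((-14)² + 9025)) = 97 + (-17 + √(196 + 9025)) = 97 + (-17 + √9221) = 80 + √9221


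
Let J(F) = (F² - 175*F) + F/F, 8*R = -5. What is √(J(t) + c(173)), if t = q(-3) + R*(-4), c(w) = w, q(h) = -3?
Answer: √1047/2 ≈ 16.179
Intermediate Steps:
R = -5/8 (R = (⅛)*(-5) = -5/8 ≈ -0.62500)
t = -½ (t = -3 - 5/8*(-4) = -3 + 5/2 = -½ ≈ -0.50000)
J(F) = 1 + F² - 175*F (J(F) = (F² - 175*F) + 1 = 1 + F² - 175*F)
√(J(t) + c(173)) = √((1 + (-½)² - 175*(-½)) + 173) = √((1 + ¼ + 175/2) + 173) = √(355/4 + 173) = √(1047/4) = √1047/2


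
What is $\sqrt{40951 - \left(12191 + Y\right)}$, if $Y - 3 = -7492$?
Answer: $\sqrt{36249} \approx 190.39$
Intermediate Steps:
$Y = -7489$ ($Y = 3 - 7492 = -7489$)
$\sqrt{40951 - \left(12191 + Y\right)} = \sqrt{40951 - 4702} = \sqrt{36249}$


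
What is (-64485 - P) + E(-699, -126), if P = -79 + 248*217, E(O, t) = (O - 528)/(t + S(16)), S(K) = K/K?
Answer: -14776523/125 ≈ -1.1821e+5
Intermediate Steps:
S(K) = 1
E(O, t) = (-528 + O)/(1 + t) (E(O, t) = (O - 528)/(t + 1) = (-528 + O)/(1 + t))
P = 53737 (P = -79 + 53816 = 53737)
(-64485 - P) + E(-699, -126) = (-64485 - 1*53737) + (-528 - 699)/(1 - 126) = (-64485 - 53737) - 1227/(-125) = -118222 - 1/125*(-1227) = -118222 + 1227/125 = -14776523/125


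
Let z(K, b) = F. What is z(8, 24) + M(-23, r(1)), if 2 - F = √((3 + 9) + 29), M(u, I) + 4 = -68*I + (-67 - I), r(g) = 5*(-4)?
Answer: 1311 - √41 ≈ 1304.6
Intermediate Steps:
r(g) = -20
M(u, I) = -71 - 69*I (M(u, I) = -4 + (-68*I + (-67 - I)) = -4 + (-67 - 69*I) = -71 - 69*I)
F = 2 - √41 (F = 2 - √((3 + 9) + 29) = 2 - √(12 + 29) = 2 - √41 ≈ -4.4031)
z(K, b) = 2 - √41
z(8, 24) + M(-23, r(1)) = (2 - √41) + (-71 - 69*(-20)) = (2 - √41) + (-71 + 1380) = (2 - √41) + 1309 = 1311 - √41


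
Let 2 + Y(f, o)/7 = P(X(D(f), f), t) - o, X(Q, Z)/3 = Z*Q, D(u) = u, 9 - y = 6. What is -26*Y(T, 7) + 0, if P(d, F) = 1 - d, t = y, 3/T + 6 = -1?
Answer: 10894/7 ≈ 1556.3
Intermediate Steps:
T = -3/7 (T = 3/(-6 - 1) = 3/(-7) = 3*(-⅐) = -3/7 ≈ -0.42857)
y = 3 (y = 9 - 1*6 = 9 - 6 = 3)
X(Q, Z) = 3*Q*Z (X(Q, Z) = 3*(Z*Q) = 3*(Q*Z) = 3*Q*Z)
t = 3
Y(f, o) = -7 - 21*f² - 7*o (Y(f, o) = -14 + 7*((1 - 3*f*f) - o) = -14 + 7*((1 - 3*f²) - o) = -14 + 7*(1 - o - 3*f²) = -14 + (7 - 21*f² - 7*o) = -7 - 21*f² - 7*o)
-26*Y(T, 7) + 0 = -26*(-7 - 21*(-3/7)² - 7*7) + 0 = -26*(-7 - 21*9/49 - 49) + 0 = -26*(-7 - 27/7 - 49) + 0 = -26*(-419/7) + 0 = 10894/7 + 0 = 10894/7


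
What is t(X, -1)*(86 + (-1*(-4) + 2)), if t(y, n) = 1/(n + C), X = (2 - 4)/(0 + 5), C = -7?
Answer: -23/2 ≈ -11.500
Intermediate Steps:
X = -⅖ (X = -2/5 = -2*⅕ = -⅖ ≈ -0.40000)
t(y, n) = 1/(-7 + n) (t(y, n) = 1/(n - 7) = 1/(-7 + n))
t(X, -1)*(86 + (-1*(-4) + 2)) = (86 + (-1*(-4) + 2))/(-7 - 1) = (86 + (4 + 2))/(-8) = -(86 + 6)/8 = -⅛*92 = -23/2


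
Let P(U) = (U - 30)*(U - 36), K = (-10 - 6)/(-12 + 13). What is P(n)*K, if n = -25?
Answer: -53680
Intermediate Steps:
K = -16 (K = -16/1 = -16*1 = -16)
P(U) = (-36 + U)*(-30 + U) (P(U) = (-30 + U)*(-36 + U) = (-36 + U)*(-30 + U))
P(n)*K = (1080 + (-25)² - 66*(-25))*(-16) = (1080 + 625 + 1650)*(-16) = 3355*(-16) = -53680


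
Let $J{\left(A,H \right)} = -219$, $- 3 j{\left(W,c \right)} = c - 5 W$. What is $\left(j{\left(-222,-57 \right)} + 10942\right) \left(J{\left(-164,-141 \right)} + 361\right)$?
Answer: $1503922$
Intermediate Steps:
$j{\left(W,c \right)} = - \frac{c}{3} + \frac{5 W}{3}$ ($j{\left(W,c \right)} = - \frac{c - 5 W}{3} = - \frac{c}{3} + \frac{5 W}{3}$)
$\left(j{\left(-222,-57 \right)} + 10942\right) \left(J{\left(-164,-141 \right)} + 361\right) = \left(\left(\left(- \frac{1}{3}\right) \left(-57\right) + \frac{5}{3} \left(-222\right)\right) + 10942\right) \left(-219 + 361\right) = \left(\left(19 - 370\right) + 10942\right) 142 = \left(-351 + 10942\right) 142 = 10591 \cdot 142 = 1503922$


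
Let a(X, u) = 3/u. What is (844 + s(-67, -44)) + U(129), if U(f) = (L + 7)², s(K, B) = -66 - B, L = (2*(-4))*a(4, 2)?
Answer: 847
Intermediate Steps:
L = -12 (L = (2*(-4))*(3/2) = -24/2 = -8*3/2 = -12)
U(f) = 25 (U(f) = (-12 + 7)² = (-5)² = 25)
(844 + s(-67, -44)) + U(129) = (844 + (-66 - 1*(-44))) + 25 = (844 + (-66 + 44)) + 25 = (844 - 22) + 25 = 822 + 25 = 847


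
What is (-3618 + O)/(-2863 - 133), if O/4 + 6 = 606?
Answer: 87/214 ≈ 0.40654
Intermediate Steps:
O = 2400 (O = -24 + 4*606 = -24 + 2424 = 2400)
(-3618 + O)/(-2863 - 133) = (-3618 + 2400)/(-2863 - 133) = -1218/(-2996) = -1218*(-1/2996) = 87/214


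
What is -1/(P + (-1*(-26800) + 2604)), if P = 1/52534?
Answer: -52534/1544709737 ≈ -3.4009e-5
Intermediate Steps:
P = 1/52534 ≈ 1.9035e-5
-1/(P + (-1*(-26800) + 2604)) = -1/(1/52534 + (-1*(-26800) + 2604)) = -1/(1/52534 + (26800 + 2604)) = -1/(1/52534 + 29404) = -1/1544709737/52534 = -1*52534/1544709737 = -52534/1544709737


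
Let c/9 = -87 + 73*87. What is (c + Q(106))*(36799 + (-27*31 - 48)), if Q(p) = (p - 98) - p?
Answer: 2021168092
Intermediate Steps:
c = 56376 (c = 9*(-87 + 73*87) = 9*(-87 + 6351) = 9*6264 = 56376)
Q(p) = -98 (Q(p) = (-98 + p) - p = -98)
(c + Q(106))*(36799 + (-27*31 - 48)) = (56376 - 98)*(36799 + (-27*31 - 48)) = 56278*(36799 + (-837 - 48)) = 56278*(36799 - 885) = 56278*35914 = 2021168092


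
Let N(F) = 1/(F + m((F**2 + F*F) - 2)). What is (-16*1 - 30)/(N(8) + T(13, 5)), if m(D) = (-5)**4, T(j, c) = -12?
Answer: 29118/7595 ≈ 3.8338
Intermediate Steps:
m(D) = 625
N(F) = 1/(625 + F) (N(F) = 1/(F + 625) = 1/(625 + F))
(-16*1 - 30)/(N(8) + T(13, 5)) = (-16*1 - 30)/(1/(625 + 8) - 12) = (-16 - 30)/(1/633 - 12) = -46/(1/633 - 12) = -46/(-7595/633) = -633/7595*(-46) = 29118/7595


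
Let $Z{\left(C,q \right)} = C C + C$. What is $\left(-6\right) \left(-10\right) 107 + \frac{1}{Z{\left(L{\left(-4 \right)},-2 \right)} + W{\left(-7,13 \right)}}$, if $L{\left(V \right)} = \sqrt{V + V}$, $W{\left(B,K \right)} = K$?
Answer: $\frac{- 32101 i + 12840 \sqrt{2}}{- 5 i + 2 \sqrt{2}} \approx 6420.1 - 0.085709 i$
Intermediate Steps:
$L{\left(V \right)} = \sqrt{2} \sqrt{V}$ ($L{\left(V \right)} = \sqrt{2 V} = \sqrt{2} \sqrt{V}$)
$Z{\left(C,q \right)} = C + C^{2}$ ($Z{\left(C,q \right)} = C^{2} + C = C + C^{2}$)
$\left(-6\right) \left(-10\right) 107 + \frac{1}{Z{\left(L{\left(-4 \right)},-2 \right)} + W{\left(-7,13 \right)}} = \left(-6\right) \left(-10\right) 107 + \frac{1}{\sqrt{2} \sqrt{-4} \left(1 + \sqrt{2} \sqrt{-4}\right) + 13} = 60 \cdot 107 + \frac{1}{\sqrt{2} \cdot 2 i \left(1 + \sqrt{2} \cdot 2 i\right) + 13} = 6420 + \frac{1}{2 i \sqrt{2} \left(1 + 2 i \sqrt{2}\right) + 13} = 6420 + \frac{1}{13 + 2 i \sqrt{2} \left(1 + 2 i \sqrt{2}\right)}$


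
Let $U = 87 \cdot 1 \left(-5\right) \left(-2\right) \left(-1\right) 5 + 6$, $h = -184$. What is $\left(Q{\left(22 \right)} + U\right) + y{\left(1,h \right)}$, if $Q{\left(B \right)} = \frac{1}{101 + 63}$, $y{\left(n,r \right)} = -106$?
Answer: $- \frac{729799}{164} \approx -4450.0$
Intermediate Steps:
$Q{\left(B \right)} = \frac{1}{164}$
$U = -4344$ ($U = 87 \cdot 1 \cdot 10 \left(-1\right) 5 + 6 = 87 \cdot 1 \left(-10\right) 5 + 6 = 87 \left(\left(-10\right) 5\right) + 6 = 87 \left(-50\right) + 6 = -4350 + 6 = -4344$)
$\left(Q{\left(22 \right)} + U\right) + y{\left(1,h \right)} = \left(\frac{1}{164} - 4344\right) - 106 = - \frac{712415}{164} - 106 = - \frac{729799}{164}$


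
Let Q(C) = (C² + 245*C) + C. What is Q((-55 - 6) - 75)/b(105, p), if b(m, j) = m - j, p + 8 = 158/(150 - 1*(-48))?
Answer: -370260/2777 ≈ -133.33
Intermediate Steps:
p = -713/99 (p = -8 + 158/(150 - 1*(-48)) = -8 + 158/(150 + 48) = -8 + 158/198 = -8 + 158*(1/198) = -8 + 79/99 = -713/99 ≈ -7.2020)
Q(C) = C² + 246*C
Q((-55 - 6) - 75)/b(105, p) = (((-55 - 6) - 75)*(246 + ((-55 - 6) - 75)))/(105 - 1*(-713/99)) = ((-61 - 75)*(246 + (-61 - 75)))/(105 + 713/99) = (-136*(246 - 136))/(11108/99) = -136*110*(99/11108) = -14960*99/11108 = -370260/2777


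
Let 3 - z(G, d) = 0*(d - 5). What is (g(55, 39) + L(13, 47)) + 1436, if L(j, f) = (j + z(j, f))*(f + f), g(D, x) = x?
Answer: 2979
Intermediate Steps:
z(G, d) = 3 (z(G, d) = 3 - 0*(d - 5) = 3 - 0*(-5 + d) = 3 - 1*0 = 3 + 0 = 3)
L(j, f) = 2*f*(3 + j) (L(j, f) = (j + 3)*(f + f) = (3 + j)*(2*f) = 2*f*(3 + j))
(g(55, 39) + L(13, 47)) + 1436 = (39 + 2*47*(3 + 13)) + 1436 = (39 + 2*47*16) + 1436 = (39 + 1504) + 1436 = 1543 + 1436 = 2979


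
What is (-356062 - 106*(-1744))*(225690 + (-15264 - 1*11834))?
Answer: -33998553216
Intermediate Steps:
(-356062 - 106*(-1744))*(225690 + (-15264 - 1*11834)) = (-356062 + 184864)*(225690 + (-15264 - 11834)) = -171198*(225690 - 27098) = -171198*198592 = -33998553216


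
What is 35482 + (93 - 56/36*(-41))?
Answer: 320749/9 ≈ 35639.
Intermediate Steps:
35482 + (93 - 56/36*(-41)) = 35482 + (93 - 56*1/36*(-41)) = 35482 + (93 - 14/9*(-41)) = 35482 + (93 + 574/9) = 35482 + 1411/9 = 320749/9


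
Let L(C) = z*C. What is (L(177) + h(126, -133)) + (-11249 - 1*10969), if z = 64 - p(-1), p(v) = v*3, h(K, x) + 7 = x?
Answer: -10499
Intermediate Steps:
h(K, x) = -7 + x
p(v) = 3*v
z = 67 (z = 64 - 3*(-1) = 64 - 1*(-3) = 64 + 3 = 67)
L(C) = 67*C
(L(177) + h(126, -133)) + (-11249 - 1*10969) = (67*177 + (-7 - 133)) + (-11249 - 1*10969) = (11859 - 140) + (-11249 - 10969) = 11719 - 22218 = -10499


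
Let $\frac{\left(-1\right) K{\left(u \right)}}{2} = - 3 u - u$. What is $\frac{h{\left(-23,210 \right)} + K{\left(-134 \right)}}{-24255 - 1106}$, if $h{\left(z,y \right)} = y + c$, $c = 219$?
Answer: $\frac{643}{25361} \approx 0.025354$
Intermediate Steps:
$K{\left(u \right)} = 8 u$ ($K{\left(u \right)} = - 2 \left(- 3 u - u\right) = - 2 \left(- 4 u\right) = 8 u$)
$h{\left(z,y \right)} = 219 + y$ ($h{\left(z,y \right)} = y + 219 = 219 + y$)
$\frac{h{\left(-23,210 \right)} + K{\left(-134 \right)}}{-24255 - 1106} = \frac{\left(219 + 210\right) + 8 \left(-134\right)}{-24255 - 1106} = \frac{429 - 1072}{-25361} = \left(-643\right) \left(- \frac{1}{25361}\right) = \frac{643}{25361}$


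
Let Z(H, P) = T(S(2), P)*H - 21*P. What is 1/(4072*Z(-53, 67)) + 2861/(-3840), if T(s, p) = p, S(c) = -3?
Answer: -3610041511/4845354240 ≈ -0.74505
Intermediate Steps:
Z(H, P) = -21*P + H*P (Z(H, P) = P*H - 21*P = H*P - 21*P = -21*P + H*P)
1/(4072*Z(-53, 67)) + 2861/(-3840) = 1/(4072*((67*(-21 - 53)))) + 2861/(-3840) = 1/(4072*((67*(-74)))) + 2861*(-1/3840) = (1/4072)/(-4958) - 2861/3840 = (1/4072)*(-1/4958) - 2861/3840 = -1/20188976 - 2861/3840 = -3610041511/4845354240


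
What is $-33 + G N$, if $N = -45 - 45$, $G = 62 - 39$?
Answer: $-2103$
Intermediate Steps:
$G = 23$
$N = -90$
$-33 + G N = -33 + 23 \left(-90\right) = -33 - 2070 = -2103$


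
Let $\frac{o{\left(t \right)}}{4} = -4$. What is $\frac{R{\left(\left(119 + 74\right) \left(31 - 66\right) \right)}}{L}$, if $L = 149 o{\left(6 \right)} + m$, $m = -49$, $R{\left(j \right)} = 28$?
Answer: $- \frac{28}{2433} \approx -0.011508$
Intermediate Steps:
$o{\left(t \right)} = -16$ ($o{\left(t \right)} = 4 \left(-4\right) = -16$)
$L = -2433$ ($L = 149 \left(-16\right) - 49 = -2384 - 49 = -2433$)
$\frac{R{\left(\left(119 + 74\right) \left(31 - 66\right) \right)}}{L} = \frac{28}{-2433} = 28 \left(- \frac{1}{2433}\right) = - \frac{28}{2433}$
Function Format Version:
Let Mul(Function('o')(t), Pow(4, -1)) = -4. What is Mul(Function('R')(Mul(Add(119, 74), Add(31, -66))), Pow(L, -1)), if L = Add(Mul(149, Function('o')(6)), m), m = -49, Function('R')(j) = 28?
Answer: Rational(-28, 2433) ≈ -0.011508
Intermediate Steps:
Function('o')(t) = -16 (Function('o')(t) = Mul(4, -4) = -16)
L = -2433 (L = Add(Mul(149, -16), -49) = Add(-2384, -49) = -2433)
Mul(Function('R')(Mul(Add(119, 74), Add(31, -66))), Pow(L, -1)) = Mul(28, Pow(-2433, -1)) = Mul(28, Rational(-1, 2433)) = Rational(-28, 2433)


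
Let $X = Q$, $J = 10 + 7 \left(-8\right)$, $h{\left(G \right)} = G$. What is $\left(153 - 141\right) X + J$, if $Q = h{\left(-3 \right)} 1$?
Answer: $-82$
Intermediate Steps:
$Q = -3$ ($Q = \left(-3\right) 1 = -3$)
$J = -46$ ($J = 10 - 56 = -46$)
$X = -3$
$\left(153 - 141\right) X + J = \left(153 - 141\right) \left(-3\right) - 46 = 12 \left(-3\right) - 46 = -36 - 46 = -82$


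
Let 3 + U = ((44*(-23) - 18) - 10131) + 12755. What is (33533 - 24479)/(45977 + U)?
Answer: 1509/7928 ≈ 0.19034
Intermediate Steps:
U = 1591 (U = -3 + (((44*(-23) - 18) - 10131) + 12755) = -3 + (((-1012 - 18) - 10131) + 12755) = -3 + ((-1030 - 10131) + 12755) = -3 + (-11161 + 12755) = -3 + 1594 = 1591)
(33533 - 24479)/(45977 + U) = (33533 - 24479)/(45977 + 1591) = 9054/47568 = 9054*(1/47568) = 1509/7928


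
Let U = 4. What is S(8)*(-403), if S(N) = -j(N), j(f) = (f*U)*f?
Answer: 103168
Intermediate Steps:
j(f) = 4*f² (j(f) = (f*4)*f = (4*f)*f = 4*f²)
S(N) = -4*N²
S(8)*(-403) = -4*8²*(-403) = -4*64*(-403) = -256*(-403) = 103168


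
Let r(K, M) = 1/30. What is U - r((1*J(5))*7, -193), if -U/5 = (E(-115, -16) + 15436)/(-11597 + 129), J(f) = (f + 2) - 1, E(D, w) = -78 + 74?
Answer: 575833/86010 ≈ 6.6950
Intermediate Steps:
E(D, w) = -4
J(f) = 1 + f (J(f) = (2 + f) - 1 = 1 + f)
r(K, M) = 1/30
U = 19290/2867 (U = -5*(-4 + 15436)/(-11597 + 129) = -77160/(-11468) = -77160*(-1)/11468 = -5*(-3858/2867) = 19290/2867 ≈ 6.7283)
U - r((1*J(5))*7, -193) = 19290/2867 - 1*1/30 = 19290/2867 - 1/30 = 575833/86010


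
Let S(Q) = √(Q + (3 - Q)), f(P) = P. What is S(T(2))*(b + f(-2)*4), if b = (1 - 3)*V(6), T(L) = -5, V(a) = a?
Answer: -20*√3 ≈ -34.641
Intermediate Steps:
b = -12 (b = (1 - 3)*6 = -2*6 = -12)
S(Q) = √3
S(T(2))*(b + f(-2)*4) = √3*(-12 - 2*4) = √3*(-12 - 8) = √3*(-20) = -20*√3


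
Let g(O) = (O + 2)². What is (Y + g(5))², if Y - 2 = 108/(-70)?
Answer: 2996361/1225 ≈ 2446.0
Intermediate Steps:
g(O) = (2 + O)²
Y = 16/35 (Y = 2 + 108/(-70) = 2 + 108*(-1/70) = 2 - 54/35 = 16/35 ≈ 0.45714)
(Y + g(5))² = (16/35 + (2 + 5)²)² = (16/35 + 7²)² = (16/35 + 49)² = (1731/35)² = 2996361/1225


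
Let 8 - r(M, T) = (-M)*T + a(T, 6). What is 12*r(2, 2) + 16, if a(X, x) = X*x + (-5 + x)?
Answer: 4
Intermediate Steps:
a(X, x) = -5 + x + X*x
r(M, T) = 7 - 6*T + M*T (r(M, T) = 8 - ((-M)*T + (-5 + 6 + T*6)) = 8 - (-M*T + (-5 + 6 + 6*T)) = 8 - (-M*T + (1 + 6*T)) = 8 - (1 + 6*T - M*T) = 8 + (-1 - 6*T + M*T) = 7 - 6*T + M*T)
12*r(2, 2) + 16 = 12*(7 - 6*2 + 2*2) + 16 = 12*(7 - 12 + 4) + 16 = 12*(-1) + 16 = -12 + 16 = 4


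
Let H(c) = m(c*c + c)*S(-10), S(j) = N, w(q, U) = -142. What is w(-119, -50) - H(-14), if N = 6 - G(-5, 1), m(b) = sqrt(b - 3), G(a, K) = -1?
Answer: -142 - 7*sqrt(179) ≈ -235.65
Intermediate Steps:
m(b) = sqrt(-3 + b)
N = 7 (N = 6 - 1*(-1) = 6 + 1 = 7)
S(j) = 7
H(c) = 7*sqrt(-3 + c + c**2) (H(c) = sqrt(-3 + (c*c + c))*7 = sqrt(-3 + (c**2 + c))*7 = sqrt(-3 + (c + c**2))*7 = sqrt(-3 + c + c**2)*7 = 7*sqrt(-3 + c + c**2))
w(-119, -50) - H(-14) = -142 - 7*sqrt(-3 - 14*(1 - 14)) = -142 - 7*sqrt(-3 - 14*(-13)) = -142 - 7*sqrt(-3 + 182) = -142 - 7*sqrt(179)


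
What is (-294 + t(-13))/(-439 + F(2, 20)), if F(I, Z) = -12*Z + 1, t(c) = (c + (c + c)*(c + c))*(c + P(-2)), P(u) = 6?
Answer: 1645/226 ≈ 7.2788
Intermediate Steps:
t(c) = (6 + c)*(c + 4*c²) (t(c) = (c + (c + c)*(c + c))*(c + 6) = (c + (2*c)*(2*c))*(6 + c) = (c + 4*c²)*(6 + c) = (6 + c)*(c + 4*c²))
F(I, Z) = 1 - 12*Z
(-294 + t(-13))/(-439 + F(2, 20)) = (-294 - 13*(6 + 4*(-13)² + 25*(-13)))/(-439 + (1 - 12*20)) = (-294 - 13*(6 + 4*169 - 325))/(-439 + (1 - 240)) = (-294 - 13*(6 + 676 - 325))/(-439 - 239) = (-294 - 13*357)/(-678) = (-294 - 4641)*(-1/678) = -4935*(-1/678) = 1645/226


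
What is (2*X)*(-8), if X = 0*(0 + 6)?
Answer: 0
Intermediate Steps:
X = 0 (X = 0*6 = 0)
(2*X)*(-8) = (2*0)*(-8) = 0*(-8) = 0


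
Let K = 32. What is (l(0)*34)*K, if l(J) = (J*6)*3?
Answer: 0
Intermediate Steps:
l(J) = 18*J (l(J) = (6*J)*3 = 18*J)
(l(0)*34)*K = ((18*0)*34)*32 = (0*34)*32 = 0*32 = 0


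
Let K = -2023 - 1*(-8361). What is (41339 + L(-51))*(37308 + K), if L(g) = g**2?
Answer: 1917805240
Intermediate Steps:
K = 6338 (K = -2023 + 8361 = 6338)
(41339 + L(-51))*(37308 + K) = (41339 + (-51)**2)*(37308 + 6338) = (41339 + 2601)*43646 = 43940*43646 = 1917805240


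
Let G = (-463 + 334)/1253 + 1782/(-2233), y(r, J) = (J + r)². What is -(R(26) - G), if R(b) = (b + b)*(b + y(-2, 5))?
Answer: -9452297/5191 ≈ -1820.9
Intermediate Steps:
R(b) = 2*b*(9 + b) (R(b) = (b + b)*(b + (5 - 2)²) = (2*b)*(b + 3²) = (2*b)*(b + 9) = (2*b)*(9 + b) = 2*b*(9 + b))
G = -4677/5191 (G = -129*1/1253 + 1782*(-1/2233) = -129/1253 - 162/203 = -4677/5191 ≈ -0.90098)
-(R(26) - G) = -(2*26*(9 + 26) - 1*(-4677/5191)) = -(2*26*35 + 4677/5191) = -(1820 + 4677/5191) = -1*9452297/5191 = -9452297/5191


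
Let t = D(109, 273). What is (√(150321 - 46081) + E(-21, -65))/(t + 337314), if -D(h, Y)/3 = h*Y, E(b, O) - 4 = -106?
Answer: -34/82681 + 4*√6515/248043 ≈ 0.00089042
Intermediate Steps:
E(b, O) = -102 (E(b, O) = 4 - 106 = -102)
D(h, Y) = -3*Y*h (D(h, Y) = -3*h*Y = -3*Y*h)
t = -89271 (t = -3*273*109 = -89271)
(√(150321 - 46081) + E(-21, -65))/(t + 337314) = (√(150321 - 46081) - 102)/(-89271 + 337314) = (√104240 - 102)/248043 = (4*√6515 - 102)*(1/248043) = (-102 + 4*√6515)*(1/248043) = -34/82681 + 4*√6515/248043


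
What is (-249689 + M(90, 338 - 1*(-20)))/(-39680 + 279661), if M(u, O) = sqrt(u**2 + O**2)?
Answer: -249689/239981 + 2*sqrt(34066)/239981 ≈ -1.0389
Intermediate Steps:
M(u, O) = sqrt(O**2 + u**2)
(-249689 + M(90, 338 - 1*(-20)))/(-39680 + 279661) = (-249689 + sqrt((338 - 1*(-20))**2 + 90**2))/(-39680 + 279661) = (-249689 + sqrt((338 + 20)**2 + 8100))/239981 = (-249689 + sqrt(358**2 + 8100))*(1/239981) = (-249689 + sqrt(128164 + 8100))*(1/239981) = (-249689 + sqrt(136264))*(1/239981) = (-249689 + 2*sqrt(34066))*(1/239981) = -249689/239981 + 2*sqrt(34066)/239981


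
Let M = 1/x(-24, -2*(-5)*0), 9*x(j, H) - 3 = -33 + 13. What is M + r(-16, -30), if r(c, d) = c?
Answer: -281/17 ≈ -16.529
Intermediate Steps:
x(j, H) = -17/9 (x(j, H) = 1/3 + (-33 + 13)/9 = 1/3 + (1/9)*(-20) = 1/3 - 20/9 = -17/9)
M = -9/17 (M = 1/(-17/9) = -9/17 ≈ -0.52941)
M + r(-16, -30) = -9/17 - 16 = -281/17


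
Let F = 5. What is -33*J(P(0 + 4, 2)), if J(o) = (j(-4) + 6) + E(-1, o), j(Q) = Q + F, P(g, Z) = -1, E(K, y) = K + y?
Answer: -165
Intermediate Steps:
j(Q) = 5 + Q (j(Q) = Q + 5 = 5 + Q)
J(o) = 6 + o (J(o) = ((5 - 4) + 6) + (-1 + o) = (1 + 6) + (-1 + o) = 7 + (-1 + o) = 6 + o)
-33*J(P(0 + 4, 2)) = -33*(6 - 1) = -33*5 = -165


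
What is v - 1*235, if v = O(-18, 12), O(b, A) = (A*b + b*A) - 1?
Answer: -668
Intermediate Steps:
O(b, A) = -1 + 2*A*b (O(b, A) = (A*b + A*b) - 1 = 2*A*b - 1 = -1 + 2*A*b)
v = -433 (v = -1 + 2*12*(-18) = -1 - 432 = -433)
v - 1*235 = -433 - 1*235 = -433 - 235 = -668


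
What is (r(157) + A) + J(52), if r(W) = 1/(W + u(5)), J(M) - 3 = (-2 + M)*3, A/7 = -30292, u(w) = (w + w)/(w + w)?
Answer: -33478777/158 ≈ -2.1189e+5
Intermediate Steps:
u(w) = 1 (u(w) = (2*w)/((2*w)) = (2*w)*(1/(2*w)) = 1)
A = -212044 (A = 7*(-30292) = -212044)
J(M) = -3 + 3*M (J(M) = 3 + (-2 + M)*3 = 3 + (-6 + 3*M) = -3 + 3*M)
r(W) = 1/(1 + W) (r(W) = 1/(W + 1) = 1/(1 + W))
(r(157) + A) + J(52) = (1/(1 + 157) - 212044) + (-3 + 3*52) = (1/158 - 212044) + (-3 + 156) = (1/158 - 212044) + 153 = -33502951/158 + 153 = -33478777/158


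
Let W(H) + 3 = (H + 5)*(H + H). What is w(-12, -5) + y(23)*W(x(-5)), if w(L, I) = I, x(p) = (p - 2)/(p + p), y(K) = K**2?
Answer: 131471/50 ≈ 2629.4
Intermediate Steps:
x(p) = (-2 + p)/(2*p) (x(p) = (-2 + p)/((2*p)) = (-2 + p)*(1/(2*p)) = (-2 + p)/(2*p))
W(H) = -3 + 2*H*(5 + H) (W(H) = -3 + (H + 5)*(H + H) = -3 + (5 + H)*(2*H) = -3 + 2*H*(5 + H))
w(-12, -5) + y(23)*W(x(-5)) = -5 + 23**2*(-3 + 2*((1/2)*(-2 - 5)/(-5))**2 + 10*((1/2)*(-2 - 5)/(-5))) = -5 + 529*(-3 + 2*((1/2)*(-1/5)*(-7))**2 + 10*((1/2)*(-1/5)*(-7))) = -5 + 529*(-3 + 2*(7/10)**2 + 10*(7/10)) = -5 + 529*(-3 + 2*(49/100) + 7) = -5 + 529*(-3 + 49/50 + 7) = -5 + 529*(249/50) = -5 + 131721/50 = 131471/50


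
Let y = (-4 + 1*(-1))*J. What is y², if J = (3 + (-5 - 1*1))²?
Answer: 2025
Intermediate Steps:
J = 9 (J = (3 + (-5 - 1))² = (3 - 6)² = (-3)² = 9)
y = -45 (y = (-4 + 1*(-1))*9 = (-4 - 1)*9 = -5*9 = -45)
y² = (-45)² = 2025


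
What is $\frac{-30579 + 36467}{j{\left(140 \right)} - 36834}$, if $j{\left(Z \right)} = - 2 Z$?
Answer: $- \frac{2944}{18557} \approx -0.15865$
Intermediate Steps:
$\frac{-30579 + 36467}{j{\left(140 \right)} - 36834} = \frac{-30579 + 36467}{\left(-2\right) 140 - 36834} = \frac{5888}{-280 - 36834} = \frac{5888}{-37114} = 5888 \left(- \frac{1}{37114}\right) = - \frac{2944}{18557}$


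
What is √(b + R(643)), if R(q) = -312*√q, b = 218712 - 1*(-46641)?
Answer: √(265353 - 312*√643) ≈ 507.39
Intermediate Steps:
b = 265353 (b = 218712 + 46641 = 265353)
√(b + R(643)) = √(265353 - 312*√643)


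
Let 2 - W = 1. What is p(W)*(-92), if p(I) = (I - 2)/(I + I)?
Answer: 46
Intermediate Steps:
W = 1 (W = 2 - 1*1 = 2 - 1 = 1)
p(I) = (-2 + I)/(2*I) (p(I) = (-2 + I)/((2*I)) = (-2 + I)*(1/(2*I)) = (-2 + I)/(2*I))
p(W)*(-92) = ((½)*(-2 + 1)/1)*(-92) = ((½)*1*(-1))*(-92) = -½*(-92) = 46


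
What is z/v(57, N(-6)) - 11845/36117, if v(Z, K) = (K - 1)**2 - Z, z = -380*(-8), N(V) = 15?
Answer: 108149225/5020263 ≈ 21.543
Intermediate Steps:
z = 3040
v(Z, K) = (-1 + K)**2 - Z
z/v(57, N(-6)) - 11845/36117 = 3040/((-1 + 15)**2 - 1*57) - 11845/36117 = 3040/(14**2 - 57) - 11845*1/36117 = 3040/(196 - 57) - 11845/36117 = 3040/139 - 11845/36117 = 108149225/5020263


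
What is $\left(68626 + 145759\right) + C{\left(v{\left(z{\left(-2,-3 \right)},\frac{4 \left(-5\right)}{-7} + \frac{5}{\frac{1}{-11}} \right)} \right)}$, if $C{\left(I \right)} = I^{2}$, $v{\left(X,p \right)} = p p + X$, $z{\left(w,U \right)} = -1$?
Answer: $\frac{18250585361}{2401} \approx 7.6012 \cdot 10^{6}$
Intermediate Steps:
$v{\left(X,p \right)} = X + p^{2}$ ($v{\left(X,p \right)} = p^{2} + X = X + p^{2}$)
$\left(68626 + 145759\right) + C{\left(v{\left(z{\left(-2,-3 \right)},\frac{4 \left(-5\right)}{-7} + \frac{5}{\frac{1}{-11}} \right)} \right)} = \left(68626 + 145759\right) + \left(-1 + \left(\frac{4 \left(-5\right)}{-7} + \frac{5}{\frac{1}{-11}}\right)^{2}\right)^{2} = 214385 + \left(-1 + \left(\left(-20\right) \left(- \frac{1}{7}\right) + \frac{5}{- \frac{1}{11}}\right)^{2}\right)^{2} = 214385 + \left(-1 + \left(\frac{20}{7} + 5 \left(-11\right)\right)^{2}\right)^{2} = 214385 + \left(-1 + \left(\frac{20}{7} - 55\right)^{2}\right)^{2} = 214385 + \left(-1 + \left(- \frac{365}{7}\right)^{2}\right)^{2} = 214385 + \left(-1 + \frac{133225}{49}\right)^{2} = 214385 + \left(\frac{133176}{49}\right)^{2} = 214385 + \frac{17735846976}{2401} = \frac{18250585361}{2401}$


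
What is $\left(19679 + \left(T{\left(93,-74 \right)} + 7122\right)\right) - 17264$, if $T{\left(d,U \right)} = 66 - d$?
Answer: $9510$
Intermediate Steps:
$\left(19679 + \left(T{\left(93,-74 \right)} + 7122\right)\right) - 17264 = \left(19679 + \left(\left(66 - 93\right) + 7122\right)\right) - 17264 = \left(19679 + \left(-27 + 7122\right)\right) - 17264 = \left(19679 + 7095\right) - 17264 = 26774 - 17264 = 9510$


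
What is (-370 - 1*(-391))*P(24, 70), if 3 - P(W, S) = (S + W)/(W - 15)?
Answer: -469/3 ≈ -156.33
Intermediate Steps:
P(W, S) = 3 - (S + W)/(-15 + W) (P(W, S) = 3 - (S + W)/(W - 15) = 3 - (S + W)/(-15 + W))
(-370 - 1*(-391))*P(24, 70) = (-370 - 1*(-391))*((-45 - 1*70 + 2*24)/(-15 + 24)) = (-370 + 391)*((-45 - 70 + 48)/9) = 21*((⅑)*(-67)) = 21*(-67/9) = -469/3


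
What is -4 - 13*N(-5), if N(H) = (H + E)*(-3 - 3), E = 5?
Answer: -4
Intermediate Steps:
N(H) = -30 - 6*H (N(H) = (H + 5)*(-3 - 3) = (5 + H)*(-6) = -30 - 6*H)
-4 - 13*N(-5) = -4 - 13*(-30 - 6*(-5)) = -4 - 13*(-30 + 30) = -4 - 13*0 = -4 + 0 = -4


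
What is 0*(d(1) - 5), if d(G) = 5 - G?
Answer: 0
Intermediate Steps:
0*(d(1) - 5) = 0*((5 - 1*1) - 5) = 0*((5 - 1) - 5) = 0*(4 - 5) = 0*(-1) = 0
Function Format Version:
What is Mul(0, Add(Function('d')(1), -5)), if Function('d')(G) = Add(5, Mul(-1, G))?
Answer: 0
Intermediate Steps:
Mul(0, Add(Function('d')(1), -5)) = Mul(0, Add(Add(5, Mul(-1, 1)), -5)) = Mul(0, Add(Add(5, -1), -5)) = Mul(0, Add(4, -5)) = Mul(0, -1) = 0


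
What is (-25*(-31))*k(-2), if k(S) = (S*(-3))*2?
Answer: 9300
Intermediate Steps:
k(S) = -6*S (k(S) = -3*S*2 = -6*S)
(-25*(-31))*k(-2) = (-25*(-31))*(-6*(-2)) = 775*12 = 9300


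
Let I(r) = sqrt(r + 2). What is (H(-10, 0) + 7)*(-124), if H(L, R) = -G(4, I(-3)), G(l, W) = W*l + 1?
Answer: -744 + 496*I ≈ -744.0 + 496.0*I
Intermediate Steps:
I(r) = sqrt(2 + r)
G(l, W) = 1 + W*l
H(L, R) = -1 - 4*I (H(L, R) = -(1 + sqrt(2 - 3)*4) = -(1 + sqrt(-1)*4) = -(1 + I*4) = -(1 + 4*I) = -1 - 4*I)
(H(-10, 0) + 7)*(-124) = ((-1 - 4*I) + 7)*(-124) = (6 - 4*I)*(-124) = -744 + 496*I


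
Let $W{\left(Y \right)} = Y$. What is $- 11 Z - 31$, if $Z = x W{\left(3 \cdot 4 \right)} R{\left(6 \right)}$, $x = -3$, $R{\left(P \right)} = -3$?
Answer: $-1219$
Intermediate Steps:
$Z = 108$ ($Z = - 3 \cdot 3 \cdot 4 \left(-3\right) = \left(-3\right) 12 \left(-3\right) = \left(-36\right) \left(-3\right) = 108$)
$- 11 Z - 31 = \left(-11\right) 108 - 31 = -1188 - 31 = -1219$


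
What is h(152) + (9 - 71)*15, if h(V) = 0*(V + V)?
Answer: -930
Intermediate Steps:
h(V) = 0 (h(V) = 0*(2*V) = 0)
h(152) + (9 - 71)*15 = 0 + (9 - 71)*15 = 0 - 62*15 = 0 - 930 = -930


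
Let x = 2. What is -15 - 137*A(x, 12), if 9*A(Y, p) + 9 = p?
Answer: -182/3 ≈ -60.667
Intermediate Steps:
A(Y, p) = -1 + p/9
-15 - 137*A(x, 12) = -15 - 137*(-1 + (1/9)*12) = -15 - 137*(-1 + 4/3) = -15 - 137*1/3 = -15 - 137/3 = -182/3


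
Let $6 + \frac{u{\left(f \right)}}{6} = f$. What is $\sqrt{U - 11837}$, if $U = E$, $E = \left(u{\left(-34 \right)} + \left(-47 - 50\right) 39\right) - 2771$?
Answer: $i \sqrt{18631} \approx 136.5 i$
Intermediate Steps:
$u{\left(f \right)} = -36 + 6 f$
$E = -6794$ ($E = \left(\left(-36 + 6 \left(-34\right)\right) + \left(-47 - 50\right) 39\right) - 2771 = \left(\left(-36 - 204\right) - 3783\right) - 2771 = \left(-240 - 3783\right) - 2771 = -4023 - 2771 = -6794$)
$U = -6794$
$\sqrt{U - 11837} = \sqrt{-6794 - 11837} = \sqrt{-18631} = i \sqrt{18631}$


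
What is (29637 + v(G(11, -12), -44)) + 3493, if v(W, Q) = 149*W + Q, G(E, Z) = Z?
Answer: 31298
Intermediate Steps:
v(W, Q) = Q + 149*W
(29637 + v(G(11, -12), -44)) + 3493 = (29637 + (-44 + 149*(-12))) + 3493 = (29637 + (-44 - 1788)) + 3493 = (29637 - 1832) + 3493 = 27805 + 3493 = 31298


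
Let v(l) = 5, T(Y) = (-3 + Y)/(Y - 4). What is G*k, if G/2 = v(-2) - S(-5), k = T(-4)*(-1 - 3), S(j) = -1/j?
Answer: -168/5 ≈ -33.600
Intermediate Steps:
T(Y) = (-3 + Y)/(-4 + Y)
k = -7/2 (k = ((-3 - 4)/(-4 - 4))*(-1 - 3) = (-7/(-8))*(-4) = -⅛*(-7)*(-4) = (7/8)*(-4) = -7/2 ≈ -3.5000)
G = 48/5 (G = 2*(5 - (-1)/(-5)) = 2*(5 - (-1)*(-1)/5) = 2*(5 - 1*⅕) = 2*(5 - ⅕) = 2*(24/5) = 48/5 ≈ 9.6000)
G*k = (48/5)*(-7/2) = -168/5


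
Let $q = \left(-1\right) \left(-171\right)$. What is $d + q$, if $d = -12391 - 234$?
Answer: $-12454$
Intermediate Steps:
$q = 171$
$d = -12625$
$d + q = -12625 + 171 = -12454$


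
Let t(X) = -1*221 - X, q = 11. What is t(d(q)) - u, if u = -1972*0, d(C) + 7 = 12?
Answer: -226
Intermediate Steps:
d(C) = 5 (d(C) = -7 + 12 = 5)
u = 0
t(X) = -221 - X
t(d(q)) - u = (-221 - 1*5) - 1*0 = (-221 - 5) + 0 = -226 + 0 = -226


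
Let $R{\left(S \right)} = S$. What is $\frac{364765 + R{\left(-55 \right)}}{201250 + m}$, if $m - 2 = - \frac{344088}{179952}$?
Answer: $\frac{911531860}{502991053} \approx 1.8122$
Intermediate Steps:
$m = \frac{659}{7498}$ ($m = 2 - \frac{344088}{179952} = 2 - \frac{14337}{7498} = \frac{659}{7498} \approx 0.08789$)
$\frac{364765 + R{\left(-55 \right)}}{201250 + m} = \frac{364765 - 55}{201250 + \frac{659}{7498}} = \frac{364710}{\frac{1508973159}{7498}} = 364710 \cdot \frac{7498}{1508973159} = \frac{911531860}{502991053}$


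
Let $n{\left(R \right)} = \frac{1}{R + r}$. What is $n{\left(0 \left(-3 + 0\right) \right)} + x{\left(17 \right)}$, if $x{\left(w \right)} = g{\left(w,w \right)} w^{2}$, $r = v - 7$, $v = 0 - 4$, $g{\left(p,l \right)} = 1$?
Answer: $\frac{3178}{11} \approx 288.91$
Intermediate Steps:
$v = -4$ ($v = 0 - 4 = -4$)
$r = -11$ ($r = -4 - 7 = -11$)
$x{\left(w \right)} = w^{2}$ ($x{\left(w \right)} = 1 w^{2} = w^{2}$)
$n{\left(R \right)} = \frac{1}{-11 + R}$ ($n{\left(R \right)} = \frac{1}{R - 11} = \frac{1}{-11 + R}$)
$n{\left(0 \left(-3 + 0\right) \right)} + x{\left(17 \right)} = \frac{1}{-11 + 0 \left(-3 + 0\right)} + 17^{2} = \frac{1}{-11 + 0 \left(-3\right)} + 289 = \frac{1}{-11 + 0} + 289 = \frac{1}{-11} + 289 = - \frac{1}{11} + 289 = \frac{3178}{11}$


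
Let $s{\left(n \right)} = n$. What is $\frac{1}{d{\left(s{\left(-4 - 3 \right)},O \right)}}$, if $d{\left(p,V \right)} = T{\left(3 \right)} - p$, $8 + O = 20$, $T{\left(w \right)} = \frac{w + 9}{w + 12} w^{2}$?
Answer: $\frac{5}{71} \approx 0.070423$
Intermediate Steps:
$T{\left(w \right)} = \frac{w^{2} \left(9 + w\right)}{12 + w}$ ($T{\left(w \right)} = \frac{9 + w}{12 + w} w^{2} = \frac{w^{2} \left(9 + w\right)}{12 + w}$)
$O = 12$ ($O = -8 + 20 = 12$)
$d{\left(p,V \right)} = \frac{36}{5} - p$ ($d{\left(p,V \right)} = \frac{3^{2} \left(9 + 3\right)}{12 + 3} - p = 9 \cdot \frac{1}{15} \cdot 12 - p = \frac{36}{5} - p$)
$\frac{1}{d{\left(s{\left(-4 - 3 \right)},O \right)}} = \frac{1}{\frac{36}{5} - \left(-4 - 3\right)} = \frac{1}{\frac{36}{5} - -7} = \frac{1}{\frac{36}{5} + 7} = \frac{1}{\frac{71}{5}} = \frac{5}{71}$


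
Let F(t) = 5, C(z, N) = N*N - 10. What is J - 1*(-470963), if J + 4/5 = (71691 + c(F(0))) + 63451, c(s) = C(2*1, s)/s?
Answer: 3030536/5 ≈ 6.0611e+5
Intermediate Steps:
C(z, N) = -10 + N² (C(z, N) = N² - 10 = -10 + N²)
c(s) = (-10 + s²)/s
J = 675721/5 (J = -⅘ + ((71691 + (5 - 10/5)) + 63451) = -⅘ + ((71691 + (5 - 10*⅕)) + 63451) = -⅘ + ((71691 + (5 - 2)) + 63451) = -⅘ + ((71691 + 3) + 63451) = -⅘ + (71694 + 63451) = -⅘ + 135145 = 675721/5 ≈ 1.3514e+5)
J - 1*(-470963) = 675721/5 - 1*(-470963) = 675721/5 + 470963 = 3030536/5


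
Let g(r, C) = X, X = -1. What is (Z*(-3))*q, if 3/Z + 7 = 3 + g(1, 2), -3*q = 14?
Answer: -42/5 ≈ -8.4000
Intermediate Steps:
q = -14/3 (q = -⅓*14 = -14/3 ≈ -4.6667)
g(r, C) = -1
Z = -⅗ (Z = 3/(-7 + (3 - 1)) = 3/(-7 + 2) = 3/(-5) = 3*(-⅕) = -⅗ ≈ -0.60000)
(Z*(-3))*q = -⅗*(-3)*(-14/3) = (9/5)*(-14/3) = -42/5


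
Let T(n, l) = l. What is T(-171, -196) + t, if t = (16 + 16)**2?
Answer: 828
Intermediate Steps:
t = 1024 (t = 32**2 = 1024)
T(-171, -196) + t = -196 + 1024 = 828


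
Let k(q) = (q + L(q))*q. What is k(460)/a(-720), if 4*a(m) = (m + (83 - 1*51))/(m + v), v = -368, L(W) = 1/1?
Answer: 57680320/43 ≈ 1.3414e+6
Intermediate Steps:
L(W) = 1
k(q) = q*(1 + q) (k(q) = (q + 1)*q = (1 + q)*q = q*(1 + q))
a(m) = (32 + m)/(4*(-368 + m)) (a(m) = ((m + (83 - 1*51))/(m - 368))/4 = ((m + (83 - 51))/(-368 + m))/4 = ((m + 32)/(-368 + m))/4 = ((32 + m)/(-368 + m))/4 = (32 + m)/(4*(-368 + m)))
k(460)/a(-720) = (460*(1 + 460))/(((32 - 720)/(4*(-368 - 720)))) = (460*461)/(((¼)*(-688)/(-1088))) = 212060/(((¼)*(-1/1088)*(-688))) = 212060/(43/272) = 212060*(272/43) = 57680320/43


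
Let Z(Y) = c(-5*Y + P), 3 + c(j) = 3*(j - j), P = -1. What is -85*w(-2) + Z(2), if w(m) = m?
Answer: 167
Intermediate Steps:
c(j) = -3 (c(j) = -3 + 3*(j - j) = -3 + 3*0 = -3 + 0 = -3)
Z(Y) = -3
-85*w(-2) + Z(2) = -85*(-2) - 3 = 170 - 3 = 167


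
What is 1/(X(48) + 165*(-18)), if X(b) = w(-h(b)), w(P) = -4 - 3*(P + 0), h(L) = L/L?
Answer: -1/2971 ≈ -0.00033659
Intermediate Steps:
h(L) = 1
w(P) = -4 - 3*P
X(b) = -1 (X(b) = -4 - (-3) = -4 - 3*(-1) = -4 + 3 = -1)
1/(X(48) + 165*(-18)) = 1/(-1 + 165*(-18)) = 1/(-1 - 2970) = 1/(-2971) = -1/2971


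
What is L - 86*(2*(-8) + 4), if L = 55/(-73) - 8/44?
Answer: 827945/803 ≈ 1031.1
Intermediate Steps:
L = -751/803 (L = 55*(-1/73) - 8*1/44 = -55/73 - 2/11 = -751/803 ≈ -0.93524)
L - 86*(2*(-8) + 4) = -751/803 - 86*(2*(-8) + 4) = -751/803 - 86*(-16 + 4) = -751/803 - 86*(-12) = -751/803 + 1032 = 827945/803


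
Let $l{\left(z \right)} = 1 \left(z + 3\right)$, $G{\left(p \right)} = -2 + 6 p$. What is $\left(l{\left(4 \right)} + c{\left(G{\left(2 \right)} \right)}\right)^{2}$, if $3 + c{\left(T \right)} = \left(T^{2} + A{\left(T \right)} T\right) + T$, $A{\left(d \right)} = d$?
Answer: $45796$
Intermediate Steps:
$c{\left(T \right)} = -3 + T + 2 T^{2}$ ($c{\left(T \right)} = -3 + \left(\left(T^{2} + T T\right) + T\right) = -3 + \left(\left(T^{2} + T^{2}\right) + T\right) = -3 + \left(2 T^{2} + T\right) = -3 + \left(T + 2 T^{2}\right) = -3 + T + 2 T^{2}$)
$l{\left(z \right)} = 3 + z$ ($l{\left(z \right)} = 1 \left(3 + z\right) = 3 + z$)
$\left(l{\left(4 \right)} + c{\left(G{\left(2 \right)} \right)}\right)^{2} = \left(\left(3 + 4\right) + \left(-3 + \left(-2 + 6 \cdot 2\right) + 2 \left(-2 + 6 \cdot 2\right)^{2}\right)\right)^{2} = \left(7 + \left(-3 + \left(-2 + 12\right) + 2 \left(-2 + 12\right)^{2}\right)\right)^{2} = \left(7 + \left(-3 + 10 + 2 \cdot 10^{2}\right)\right)^{2} = \left(7 + \left(-3 + 10 + 2 \cdot 100\right)\right)^{2} = \left(7 + \left(-3 + 10 + 200\right)\right)^{2} = \left(7 + 207\right)^{2} = 214^{2} = 45796$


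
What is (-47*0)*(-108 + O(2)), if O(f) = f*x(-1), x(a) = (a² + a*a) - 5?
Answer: 0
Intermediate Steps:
x(a) = -5 + 2*a² (x(a) = (a² + a²) - 5 = 2*a² - 5 = -5 + 2*a²)
O(f) = -3*f (O(f) = f*(-5 + 2*(-1)²) = f*(-5 + 2*1) = f*(-5 + 2) = f*(-3) = -3*f)
(-47*0)*(-108 + O(2)) = (-47*0)*(-108 - 3*2) = 0*(-108 - 6) = 0*(-114) = 0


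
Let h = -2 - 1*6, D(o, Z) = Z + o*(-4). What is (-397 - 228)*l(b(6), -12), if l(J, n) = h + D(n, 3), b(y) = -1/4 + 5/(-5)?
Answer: -26875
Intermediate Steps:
b(y) = -5/4 (b(y) = -1*¼ + 5*(-⅕) = -¼ - 1 = -5/4)
D(o, Z) = Z - 4*o
h = -8 (h = -2 - 6 = -8)
l(J, n) = -5 - 4*n (l(J, n) = -8 + (3 - 4*n) = -5 - 4*n)
(-397 - 228)*l(b(6), -12) = (-397 - 228)*(-5 - 4*(-12)) = -625*(-5 + 48) = -625*43 = -26875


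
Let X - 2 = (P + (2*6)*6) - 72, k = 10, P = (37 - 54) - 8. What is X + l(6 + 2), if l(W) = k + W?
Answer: -5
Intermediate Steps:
P = -25 (P = -17 - 8 = -25)
X = -23 (X = 2 + ((-25 + (2*6)*6) - 72) = 2 + ((-25 + 12*6) - 72) = 2 + ((-25 + 72) - 72) = 2 + (47 - 72) = 2 - 25 = -23)
l(W) = 10 + W
X + l(6 + 2) = -23 + (10 + (6 + 2)) = -23 + (10 + 8) = -23 + 18 = -5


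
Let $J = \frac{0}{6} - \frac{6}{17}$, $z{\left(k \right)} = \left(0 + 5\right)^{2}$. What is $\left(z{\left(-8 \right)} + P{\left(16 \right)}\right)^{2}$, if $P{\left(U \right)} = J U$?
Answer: $\frac{108241}{289} \approx 374.54$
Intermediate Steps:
$z{\left(k \right)} = 25$ ($z{\left(k \right)} = 5^{2} = 25$)
$J = - \frac{6}{17}$ ($J = 0 \cdot \frac{1}{6} - \frac{6}{17} = 0 - \frac{6}{17} = - \frac{6}{17} \approx -0.35294$)
$P{\left(U \right)} = - \frac{6 U}{17}$
$\left(z{\left(-8 \right)} + P{\left(16 \right)}\right)^{2} = \left(25 - \frac{96}{17}\right)^{2} = \left(\frac{329}{17}\right)^{2} = \frac{108241}{289}$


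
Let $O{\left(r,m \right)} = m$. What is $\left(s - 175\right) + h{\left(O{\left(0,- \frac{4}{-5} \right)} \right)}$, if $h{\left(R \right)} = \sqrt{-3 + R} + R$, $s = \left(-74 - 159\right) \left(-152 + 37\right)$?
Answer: $\frac{133104}{5} + \frac{i \sqrt{55}}{5} \approx 26621.0 + 1.4832 i$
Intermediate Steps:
$s = 26795$ ($s = \left(-233\right) \left(-115\right) = 26795$)
$h{\left(R \right)} = R + \sqrt{-3 + R}$
$\left(s - 175\right) + h{\left(O{\left(0,- \frac{4}{-5} \right)} \right)} = \left(26795 - 175\right) + \left(- \frac{4}{-5} + \sqrt{-3 - \frac{4}{-5}}\right) = 26620 + \left(\left(-4\right) \left(- \frac{1}{5}\right) + \sqrt{-3 - - \frac{4}{5}}\right) = 26620 + \left(\frac{4}{5} + \sqrt{-3 + \frac{4}{5}}\right) = 26620 + \left(\frac{4}{5} + \sqrt{- \frac{11}{5}}\right) = 26620 + \left(\frac{4}{5} + \frac{i \sqrt{55}}{5}\right) = \frac{133104}{5} + \frac{i \sqrt{55}}{5}$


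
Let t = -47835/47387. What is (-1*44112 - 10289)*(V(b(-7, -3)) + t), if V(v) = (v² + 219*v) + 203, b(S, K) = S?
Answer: 3304892411382/47387 ≈ 6.9743e+7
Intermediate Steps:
V(v) = 203 + v² + 219*v
t = -47835/47387 (t = -47835*1/47387 = -47835/47387 ≈ -1.0095)
(-1*44112 - 10289)*(V(b(-7, -3)) + t) = (-1*44112 - 10289)*((203 + (-7)² + 219*(-7)) - 47835/47387) = (-44112 - 10289)*((203 + 49 - 1533) - 47835/47387) = -54401*(-1281 - 47835/47387) = -54401*(-60750582/47387) = 3304892411382/47387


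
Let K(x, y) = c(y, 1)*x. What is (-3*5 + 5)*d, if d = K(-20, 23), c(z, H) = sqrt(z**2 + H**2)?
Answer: 200*sqrt(530) ≈ 4604.3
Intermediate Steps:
c(z, H) = sqrt(H**2 + z**2)
K(x, y) = x*sqrt(1 + y**2) (K(x, y) = sqrt(1**2 + y**2)*x = sqrt(1 + y**2)*x = x*sqrt(1 + y**2))
d = -20*sqrt(530) (d = -20*sqrt(1 + 23**2) = -20*sqrt(1 + 529) = -20*sqrt(530) ≈ -460.43)
(-3*5 + 5)*d = (-3*5 + 5)*(-20*sqrt(530)) = (-15 + 5)*(-20*sqrt(530)) = -(-200)*sqrt(530) = 200*sqrt(530)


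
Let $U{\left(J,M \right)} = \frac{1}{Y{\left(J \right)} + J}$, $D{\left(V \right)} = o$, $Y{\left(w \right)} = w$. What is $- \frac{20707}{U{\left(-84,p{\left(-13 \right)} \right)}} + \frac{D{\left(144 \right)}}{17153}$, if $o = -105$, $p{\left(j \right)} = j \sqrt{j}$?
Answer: $\frac{59671444623}{17153} \approx 3.4788 \cdot 10^{6}$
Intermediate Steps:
$p{\left(j \right)} = j^{\frac{3}{2}}$
$D{\left(V \right)} = -105$
$U{\left(J,M \right)} = \frac{1}{2 J}$ ($U{\left(J,M \right)} = \frac{1}{J + J} = \frac{1}{2 J}$)
$- \frac{20707}{U{\left(-84,p{\left(-13 \right)} \right)}} + \frac{D{\left(144 \right)}}{17153} = - \frac{20707}{\frac{1}{2} \frac{1}{-84}} - \frac{105}{17153} = - \frac{20707}{\frac{1}{2} \left(- \frac{1}{84}\right)} - \frac{105}{17153} = - \frac{20707}{- \frac{1}{168}} - \frac{105}{17153} = \left(-20707\right) \left(-168\right) - \frac{105}{17153} = 3478776 - \frac{105}{17153} = \frac{59671444623}{17153}$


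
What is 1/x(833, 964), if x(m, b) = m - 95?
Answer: 1/738 ≈ 0.0013550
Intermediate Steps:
x(m, b) = -95 + m
1/x(833, 964) = 1/(-95 + 833) = 1/738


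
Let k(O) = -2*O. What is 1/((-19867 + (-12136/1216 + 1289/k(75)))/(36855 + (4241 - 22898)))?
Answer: -207457200/226695539 ≈ -0.91514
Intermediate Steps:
1/((-19867 + (-12136/1216 + 1289/k(75)))/(36855 + (4241 - 22898))) = 1/((-19867 + (-12136/1216 + 1289/((-2*75))))/(36855 + (4241 - 22898))) = 1/((-19867 + (-12136*1/1216 + 1289/(-150)))/(36855 - 18657)) = 1/((-19867 + (-1517/152 + 1289*(-1/150)))/18198) = 1/((-19867 + (-1517/152 - 1289/150))*(1/18198)) = 1/((-19867 - 211739/11400)*(1/18198)) = 1/(-226695539/11400*1/18198) = 1/(-226695539/207457200) = -207457200/226695539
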